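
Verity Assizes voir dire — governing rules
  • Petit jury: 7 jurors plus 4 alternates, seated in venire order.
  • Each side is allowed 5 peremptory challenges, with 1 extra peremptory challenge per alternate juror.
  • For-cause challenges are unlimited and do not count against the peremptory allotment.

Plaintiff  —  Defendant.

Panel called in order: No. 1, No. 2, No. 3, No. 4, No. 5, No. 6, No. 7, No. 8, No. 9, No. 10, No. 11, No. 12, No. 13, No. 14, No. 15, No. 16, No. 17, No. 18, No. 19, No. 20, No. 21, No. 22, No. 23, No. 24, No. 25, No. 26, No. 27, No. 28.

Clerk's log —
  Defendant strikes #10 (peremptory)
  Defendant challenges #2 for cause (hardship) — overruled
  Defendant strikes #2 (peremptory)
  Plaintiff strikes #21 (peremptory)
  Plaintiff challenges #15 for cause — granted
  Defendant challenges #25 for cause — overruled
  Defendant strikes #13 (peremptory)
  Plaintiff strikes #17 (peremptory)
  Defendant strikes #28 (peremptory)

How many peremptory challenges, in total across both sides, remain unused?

12

Plaintiff allotment: 5 base + 1 × 4 alternates = 9. Defendant allotment: 5 base + 1 × 4 alternates = 9.
Plaintiff peremptories used: #21, #17 — 2 (the for-cause on #15 doesn't count).
Defendant peremptories used: #10, #2, #13, #28 — 4 (for-cause on #2, #25 don't count).
Remaining: (9 − 2) + (9 − 4) = 12.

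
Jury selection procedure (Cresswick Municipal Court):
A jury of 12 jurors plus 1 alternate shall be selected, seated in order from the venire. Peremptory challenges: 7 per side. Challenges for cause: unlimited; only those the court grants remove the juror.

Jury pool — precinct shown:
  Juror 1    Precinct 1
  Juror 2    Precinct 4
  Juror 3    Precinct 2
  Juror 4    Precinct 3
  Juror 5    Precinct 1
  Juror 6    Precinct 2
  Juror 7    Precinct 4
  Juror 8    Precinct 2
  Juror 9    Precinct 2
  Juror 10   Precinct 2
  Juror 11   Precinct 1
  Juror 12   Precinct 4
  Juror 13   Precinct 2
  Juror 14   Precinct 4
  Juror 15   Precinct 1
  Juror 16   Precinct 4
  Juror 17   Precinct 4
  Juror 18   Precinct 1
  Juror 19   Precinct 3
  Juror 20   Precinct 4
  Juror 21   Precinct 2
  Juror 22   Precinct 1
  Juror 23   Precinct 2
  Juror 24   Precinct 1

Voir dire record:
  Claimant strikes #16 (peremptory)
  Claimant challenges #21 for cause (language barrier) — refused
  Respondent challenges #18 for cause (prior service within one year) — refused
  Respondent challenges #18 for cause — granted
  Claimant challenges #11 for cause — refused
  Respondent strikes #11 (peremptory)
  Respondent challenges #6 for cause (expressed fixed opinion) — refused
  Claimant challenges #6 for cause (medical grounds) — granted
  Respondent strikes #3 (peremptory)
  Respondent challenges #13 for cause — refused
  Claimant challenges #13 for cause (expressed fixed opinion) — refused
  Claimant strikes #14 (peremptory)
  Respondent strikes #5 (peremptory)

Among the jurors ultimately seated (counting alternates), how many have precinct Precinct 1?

2

Removed: #3, #5, #6, #11, #14, #16, #18.
Seated (13 incl. alternates): #1, #2, #4, #7, #8, #9, #10, #12, #13, #15, #17, #19, #20.
Of those, in Precinct 1: #1, #15 → 2.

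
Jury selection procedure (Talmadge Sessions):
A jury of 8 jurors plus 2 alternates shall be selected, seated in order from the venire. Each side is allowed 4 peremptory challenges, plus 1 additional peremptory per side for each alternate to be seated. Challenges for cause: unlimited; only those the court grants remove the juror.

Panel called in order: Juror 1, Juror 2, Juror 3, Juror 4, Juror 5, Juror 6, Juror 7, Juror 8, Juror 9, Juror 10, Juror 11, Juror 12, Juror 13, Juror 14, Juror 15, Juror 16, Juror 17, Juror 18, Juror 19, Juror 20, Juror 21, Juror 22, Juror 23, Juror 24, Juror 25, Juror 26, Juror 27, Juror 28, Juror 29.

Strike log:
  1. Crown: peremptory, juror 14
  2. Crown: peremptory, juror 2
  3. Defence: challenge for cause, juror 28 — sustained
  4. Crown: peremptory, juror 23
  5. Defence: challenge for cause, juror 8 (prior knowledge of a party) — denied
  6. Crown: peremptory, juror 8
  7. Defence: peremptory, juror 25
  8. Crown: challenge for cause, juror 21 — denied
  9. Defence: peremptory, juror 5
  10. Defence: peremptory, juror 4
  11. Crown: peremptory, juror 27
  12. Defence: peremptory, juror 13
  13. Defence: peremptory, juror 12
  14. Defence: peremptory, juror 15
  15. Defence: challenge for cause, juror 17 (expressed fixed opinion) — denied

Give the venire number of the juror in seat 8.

16

Removed: #2, #4, #5, #8, #12, #13, #14, #15, #23, #25, #27, #28. (#17, #21 stay — for-cause denied.)
Filling seats in venire order through position 8: #1, #3, #6, #7, #9, #10, #11, #16.
So seat 8 is #16.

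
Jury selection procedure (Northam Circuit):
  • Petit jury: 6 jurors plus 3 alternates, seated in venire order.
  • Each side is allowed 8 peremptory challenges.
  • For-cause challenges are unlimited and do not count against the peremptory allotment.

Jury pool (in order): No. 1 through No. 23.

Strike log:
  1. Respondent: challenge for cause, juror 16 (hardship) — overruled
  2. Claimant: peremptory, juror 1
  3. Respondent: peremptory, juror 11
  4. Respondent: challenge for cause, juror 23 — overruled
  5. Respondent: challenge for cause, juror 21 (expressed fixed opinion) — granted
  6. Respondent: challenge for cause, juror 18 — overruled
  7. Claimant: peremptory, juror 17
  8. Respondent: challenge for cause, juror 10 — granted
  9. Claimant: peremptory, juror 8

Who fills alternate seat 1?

9

Removed: #1, #8, #10, #11, #17, #21. (#16, #18, #23 stay — for-cause denied.)
Filling seats in venire order through position 7: #2, #3, #4, #5, #6, #7, #9.
So alternate 1 is #9.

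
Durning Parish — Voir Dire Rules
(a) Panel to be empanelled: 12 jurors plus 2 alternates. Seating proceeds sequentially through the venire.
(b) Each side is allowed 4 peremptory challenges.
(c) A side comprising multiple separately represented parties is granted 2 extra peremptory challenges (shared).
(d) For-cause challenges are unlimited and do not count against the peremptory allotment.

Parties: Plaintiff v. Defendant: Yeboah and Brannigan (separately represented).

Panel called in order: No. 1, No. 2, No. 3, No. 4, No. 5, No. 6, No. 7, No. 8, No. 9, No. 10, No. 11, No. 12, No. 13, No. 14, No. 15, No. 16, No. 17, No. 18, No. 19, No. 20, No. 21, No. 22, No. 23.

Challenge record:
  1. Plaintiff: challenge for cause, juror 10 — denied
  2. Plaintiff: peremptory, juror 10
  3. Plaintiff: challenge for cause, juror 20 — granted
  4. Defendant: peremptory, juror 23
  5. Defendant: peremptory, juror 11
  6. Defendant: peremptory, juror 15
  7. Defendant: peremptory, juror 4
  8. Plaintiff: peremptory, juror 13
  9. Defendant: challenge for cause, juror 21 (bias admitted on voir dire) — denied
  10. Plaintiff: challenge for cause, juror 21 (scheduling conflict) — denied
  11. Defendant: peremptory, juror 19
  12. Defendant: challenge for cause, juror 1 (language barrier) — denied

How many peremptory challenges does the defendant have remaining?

Defendant allotment: 4 base + 2 multi-party = 6.
Defendant peremptories used: #23, #11, #15, #4, #19 — 5 (for-cause on #21, #1 don't count).
Remaining: 6 − 5 = 1.

1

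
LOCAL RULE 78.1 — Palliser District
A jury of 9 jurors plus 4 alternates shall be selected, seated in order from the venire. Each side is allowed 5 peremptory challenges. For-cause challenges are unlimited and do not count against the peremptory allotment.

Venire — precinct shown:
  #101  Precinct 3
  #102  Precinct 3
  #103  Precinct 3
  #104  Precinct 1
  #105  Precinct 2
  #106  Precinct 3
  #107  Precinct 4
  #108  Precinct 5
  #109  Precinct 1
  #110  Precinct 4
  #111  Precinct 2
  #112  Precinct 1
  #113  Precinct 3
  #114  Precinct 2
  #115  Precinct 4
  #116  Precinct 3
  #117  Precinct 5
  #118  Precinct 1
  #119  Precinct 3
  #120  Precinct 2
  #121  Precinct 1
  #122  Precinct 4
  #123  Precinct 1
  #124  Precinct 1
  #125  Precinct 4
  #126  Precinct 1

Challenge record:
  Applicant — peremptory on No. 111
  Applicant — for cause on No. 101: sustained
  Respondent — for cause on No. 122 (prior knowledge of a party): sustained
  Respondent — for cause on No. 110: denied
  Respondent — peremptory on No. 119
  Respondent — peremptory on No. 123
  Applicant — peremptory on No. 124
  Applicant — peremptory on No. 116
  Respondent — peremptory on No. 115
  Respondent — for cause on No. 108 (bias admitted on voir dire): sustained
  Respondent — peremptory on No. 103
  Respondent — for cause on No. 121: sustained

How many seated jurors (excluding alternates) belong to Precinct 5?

0

Removed: #101, #103, #108, #111, #115, #116, #119, #121, #122, #123, #124.
Seated jurors 1–9: #102, #104, #105, #106, #107, #109, #110, #112, #113 (alternates #114, #117, #118, #120 not counted).
None of those are in Precinct 5 → 0.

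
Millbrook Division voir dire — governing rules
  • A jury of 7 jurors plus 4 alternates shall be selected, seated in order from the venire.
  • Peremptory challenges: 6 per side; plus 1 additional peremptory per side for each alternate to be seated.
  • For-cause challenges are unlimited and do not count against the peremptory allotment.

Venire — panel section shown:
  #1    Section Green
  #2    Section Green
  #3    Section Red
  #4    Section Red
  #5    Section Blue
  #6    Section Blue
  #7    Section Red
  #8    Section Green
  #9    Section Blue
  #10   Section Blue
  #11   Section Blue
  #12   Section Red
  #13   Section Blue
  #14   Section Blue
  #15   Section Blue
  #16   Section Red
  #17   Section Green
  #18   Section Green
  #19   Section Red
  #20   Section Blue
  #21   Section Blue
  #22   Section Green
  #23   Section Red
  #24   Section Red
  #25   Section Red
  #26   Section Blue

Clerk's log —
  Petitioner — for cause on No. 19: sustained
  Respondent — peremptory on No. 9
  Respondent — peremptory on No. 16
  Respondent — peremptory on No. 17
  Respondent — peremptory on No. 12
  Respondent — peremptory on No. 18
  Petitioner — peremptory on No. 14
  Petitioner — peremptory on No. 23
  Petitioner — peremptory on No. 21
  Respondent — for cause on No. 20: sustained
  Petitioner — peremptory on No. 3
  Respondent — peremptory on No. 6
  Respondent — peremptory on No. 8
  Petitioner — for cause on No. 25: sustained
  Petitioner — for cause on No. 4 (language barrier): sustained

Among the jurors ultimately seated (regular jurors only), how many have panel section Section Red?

1

Removed: #3, #4, #6, #8, #9, #12, #14, #16, #17, #18, #19, #20, #21, #23, #25.
Seated jurors 1–7: #1, #2, #5, #7, #10, #11, #13 (alternates #15, #22, #24, #26 not counted).
Of those, in Section Red: #7 → 1.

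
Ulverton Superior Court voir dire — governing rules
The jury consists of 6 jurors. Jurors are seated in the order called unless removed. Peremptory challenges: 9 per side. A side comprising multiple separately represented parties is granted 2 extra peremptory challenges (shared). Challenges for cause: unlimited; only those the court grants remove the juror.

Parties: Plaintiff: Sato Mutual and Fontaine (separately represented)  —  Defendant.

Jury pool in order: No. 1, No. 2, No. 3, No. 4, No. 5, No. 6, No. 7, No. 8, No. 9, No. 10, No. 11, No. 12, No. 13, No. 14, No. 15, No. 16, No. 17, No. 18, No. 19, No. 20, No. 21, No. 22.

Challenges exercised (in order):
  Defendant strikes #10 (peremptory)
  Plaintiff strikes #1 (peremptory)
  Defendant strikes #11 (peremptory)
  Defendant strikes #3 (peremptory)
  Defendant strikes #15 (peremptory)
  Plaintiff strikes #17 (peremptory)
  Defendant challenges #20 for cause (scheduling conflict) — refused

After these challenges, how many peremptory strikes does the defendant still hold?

Defendant allotment: 9.
Defendant peremptories used: #10, #11, #3, #15 — 4 (the for-cause on #20 doesn't count).
Remaining: 9 − 4 = 5.

5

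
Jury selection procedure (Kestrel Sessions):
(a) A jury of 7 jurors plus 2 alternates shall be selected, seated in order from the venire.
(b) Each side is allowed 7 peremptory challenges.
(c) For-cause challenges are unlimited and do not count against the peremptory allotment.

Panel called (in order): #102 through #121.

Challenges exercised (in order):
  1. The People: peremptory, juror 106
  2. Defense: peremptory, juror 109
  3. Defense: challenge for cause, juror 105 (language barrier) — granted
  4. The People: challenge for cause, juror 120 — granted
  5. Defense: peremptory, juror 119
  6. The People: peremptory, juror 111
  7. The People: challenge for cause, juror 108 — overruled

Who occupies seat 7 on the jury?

112

Removed: #105, #106, #109, #111, #119, #120. (#108 stays — for-cause denied.)
Seating in order: seats 1–7 → #102, #103, #104, #107, #108, #110, #112; alternates → #113, #114.
So seat 7 is #112.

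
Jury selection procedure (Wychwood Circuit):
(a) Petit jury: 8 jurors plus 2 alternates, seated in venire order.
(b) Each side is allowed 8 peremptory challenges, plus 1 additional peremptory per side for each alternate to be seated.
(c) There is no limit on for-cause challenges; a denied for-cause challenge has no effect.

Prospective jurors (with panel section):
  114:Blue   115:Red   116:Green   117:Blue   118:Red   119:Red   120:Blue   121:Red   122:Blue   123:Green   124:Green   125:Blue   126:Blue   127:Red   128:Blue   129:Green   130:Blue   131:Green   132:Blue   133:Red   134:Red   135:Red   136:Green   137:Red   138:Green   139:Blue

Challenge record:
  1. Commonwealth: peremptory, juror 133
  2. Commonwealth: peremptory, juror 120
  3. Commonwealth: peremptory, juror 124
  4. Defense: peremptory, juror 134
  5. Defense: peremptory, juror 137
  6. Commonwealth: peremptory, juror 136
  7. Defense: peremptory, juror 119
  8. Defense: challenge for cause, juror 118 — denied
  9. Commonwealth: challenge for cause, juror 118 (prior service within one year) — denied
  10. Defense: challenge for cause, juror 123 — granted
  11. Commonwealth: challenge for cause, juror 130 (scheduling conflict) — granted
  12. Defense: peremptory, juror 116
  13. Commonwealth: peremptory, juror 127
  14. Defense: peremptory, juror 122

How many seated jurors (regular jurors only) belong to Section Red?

Removed: #116, #119, #120, #122, #123, #124, #127, #130, #133, #134, #136, #137.
Seated jurors 1–8: #114, #115, #117, #118, #121, #125, #126, #128 (alternates #129, #131 not counted).
Of those, in Section Red: #115, #118, #121 → 3.

3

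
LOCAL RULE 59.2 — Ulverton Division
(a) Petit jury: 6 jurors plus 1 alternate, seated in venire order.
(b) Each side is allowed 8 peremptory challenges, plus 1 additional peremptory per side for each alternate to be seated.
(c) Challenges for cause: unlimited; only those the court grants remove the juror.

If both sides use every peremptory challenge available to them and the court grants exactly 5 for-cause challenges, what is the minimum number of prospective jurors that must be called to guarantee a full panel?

30

Seats to fill: 6 + 1 alternates = 7.
Peremptories: 8 + 1×1 = 9 per side × 2 sides = 18.
For-cause removals: 5.
Minimum venire: 7 + 18 + 5 = 30.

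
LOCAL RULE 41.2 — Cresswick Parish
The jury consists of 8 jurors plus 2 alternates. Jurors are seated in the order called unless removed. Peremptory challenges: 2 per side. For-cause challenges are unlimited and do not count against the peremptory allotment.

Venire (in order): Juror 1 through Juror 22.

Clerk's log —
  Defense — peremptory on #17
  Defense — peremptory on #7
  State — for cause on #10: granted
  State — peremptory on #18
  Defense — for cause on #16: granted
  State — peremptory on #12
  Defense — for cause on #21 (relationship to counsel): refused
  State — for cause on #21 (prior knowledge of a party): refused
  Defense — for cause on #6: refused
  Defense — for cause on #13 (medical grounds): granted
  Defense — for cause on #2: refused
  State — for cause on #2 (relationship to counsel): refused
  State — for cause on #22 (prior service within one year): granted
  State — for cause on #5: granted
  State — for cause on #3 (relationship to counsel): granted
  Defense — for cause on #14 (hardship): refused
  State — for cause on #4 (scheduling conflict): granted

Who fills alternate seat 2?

20

Removed: #3, #4, #5, #7, #10, #12, #13, #16, #17, #18, #22. (#2, #6, #14, #21 stay — for-cause denied.)
Filling seats in venire order through position 10: #1, #2, #6, #8, #9, #11, #14, #15, #19, #20.
So alternate 2 is #20.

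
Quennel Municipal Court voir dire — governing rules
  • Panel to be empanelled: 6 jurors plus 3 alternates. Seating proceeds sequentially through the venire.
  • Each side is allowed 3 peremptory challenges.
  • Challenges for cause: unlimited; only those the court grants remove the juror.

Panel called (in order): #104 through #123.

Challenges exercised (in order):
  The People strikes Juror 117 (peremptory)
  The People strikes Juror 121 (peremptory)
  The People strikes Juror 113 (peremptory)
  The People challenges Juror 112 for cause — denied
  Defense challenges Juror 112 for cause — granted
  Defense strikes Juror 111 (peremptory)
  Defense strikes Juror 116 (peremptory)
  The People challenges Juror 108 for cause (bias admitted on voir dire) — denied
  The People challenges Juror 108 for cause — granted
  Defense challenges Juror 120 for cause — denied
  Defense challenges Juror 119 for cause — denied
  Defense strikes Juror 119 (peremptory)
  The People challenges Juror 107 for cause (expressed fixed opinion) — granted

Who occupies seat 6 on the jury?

114

Removed: #107, #108, #111, #112, #113, #116, #117, #119, #121. (#120 stays — for-cause denied.)
Filling seats in venire order through position 6: #104, #105, #106, #109, #110, #114.
So seat 6 is #114.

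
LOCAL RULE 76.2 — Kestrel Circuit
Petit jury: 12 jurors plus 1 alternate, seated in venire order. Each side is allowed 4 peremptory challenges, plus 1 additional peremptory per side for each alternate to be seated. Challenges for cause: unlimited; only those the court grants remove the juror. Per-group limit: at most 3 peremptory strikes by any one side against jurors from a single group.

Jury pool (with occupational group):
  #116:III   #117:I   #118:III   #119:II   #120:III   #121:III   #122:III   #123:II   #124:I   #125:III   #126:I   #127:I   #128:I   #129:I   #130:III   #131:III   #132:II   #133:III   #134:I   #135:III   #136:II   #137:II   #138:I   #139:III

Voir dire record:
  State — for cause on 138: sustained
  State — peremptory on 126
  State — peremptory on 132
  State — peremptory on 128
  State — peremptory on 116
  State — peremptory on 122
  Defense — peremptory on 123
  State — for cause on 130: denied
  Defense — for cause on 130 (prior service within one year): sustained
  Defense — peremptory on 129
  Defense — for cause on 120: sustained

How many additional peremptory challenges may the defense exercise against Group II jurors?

Defense peremptories so far: #123, #129 — 2 of 5 used, 3 left overall.
Against Group II: #123 — 1 used; per-group cap 3 leaves 2.
Binding limit: min(3, 2) = 2.

2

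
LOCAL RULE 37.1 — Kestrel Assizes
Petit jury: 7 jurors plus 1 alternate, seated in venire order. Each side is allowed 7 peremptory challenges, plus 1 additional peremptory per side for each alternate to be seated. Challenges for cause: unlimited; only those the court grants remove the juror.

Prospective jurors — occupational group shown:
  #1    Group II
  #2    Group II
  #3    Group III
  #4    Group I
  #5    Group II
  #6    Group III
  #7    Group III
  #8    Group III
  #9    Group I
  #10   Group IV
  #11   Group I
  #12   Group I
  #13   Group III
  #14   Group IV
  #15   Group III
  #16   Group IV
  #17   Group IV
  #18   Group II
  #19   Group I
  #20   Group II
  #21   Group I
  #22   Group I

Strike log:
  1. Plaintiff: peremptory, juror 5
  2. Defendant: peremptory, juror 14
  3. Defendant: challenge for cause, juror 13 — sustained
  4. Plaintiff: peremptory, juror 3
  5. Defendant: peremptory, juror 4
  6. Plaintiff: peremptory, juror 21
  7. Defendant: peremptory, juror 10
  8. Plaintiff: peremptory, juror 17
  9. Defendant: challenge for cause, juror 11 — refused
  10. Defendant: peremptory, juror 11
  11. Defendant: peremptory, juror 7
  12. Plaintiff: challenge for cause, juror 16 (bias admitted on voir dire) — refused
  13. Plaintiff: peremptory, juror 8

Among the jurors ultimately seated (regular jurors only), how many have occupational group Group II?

2

Removed: #3, #4, #5, #7, #8, #10, #11, #13, #14, #17, #21.
Seated jurors 1–7: #1, #2, #6, #9, #12, #15, #16 (alternates #18 not counted).
Of those, in Group II: #1, #2 → 2.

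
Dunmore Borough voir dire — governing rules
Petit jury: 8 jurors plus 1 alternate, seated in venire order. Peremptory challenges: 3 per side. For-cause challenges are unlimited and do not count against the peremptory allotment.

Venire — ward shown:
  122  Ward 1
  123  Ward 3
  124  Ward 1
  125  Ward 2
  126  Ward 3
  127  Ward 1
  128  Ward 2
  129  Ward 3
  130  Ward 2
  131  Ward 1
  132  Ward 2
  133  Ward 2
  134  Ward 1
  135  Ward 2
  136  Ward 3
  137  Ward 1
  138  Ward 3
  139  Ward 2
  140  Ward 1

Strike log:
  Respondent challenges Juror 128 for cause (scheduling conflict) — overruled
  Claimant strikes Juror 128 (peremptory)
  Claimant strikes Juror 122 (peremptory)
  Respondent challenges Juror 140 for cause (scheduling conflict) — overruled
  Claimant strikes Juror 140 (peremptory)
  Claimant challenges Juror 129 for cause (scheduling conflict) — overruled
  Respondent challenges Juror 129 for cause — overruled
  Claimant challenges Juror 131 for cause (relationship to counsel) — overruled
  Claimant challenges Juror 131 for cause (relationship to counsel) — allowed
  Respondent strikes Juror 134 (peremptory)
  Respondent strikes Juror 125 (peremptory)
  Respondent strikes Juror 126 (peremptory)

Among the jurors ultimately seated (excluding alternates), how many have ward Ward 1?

2

Removed: #122, #125, #126, #128, #131, #134, #140.
Seated jurors 1–8: #123, #124, #127, #129, #130, #132, #133, #135 (alternates #136 not counted).
Of those, in Ward 1: #124, #127 → 2.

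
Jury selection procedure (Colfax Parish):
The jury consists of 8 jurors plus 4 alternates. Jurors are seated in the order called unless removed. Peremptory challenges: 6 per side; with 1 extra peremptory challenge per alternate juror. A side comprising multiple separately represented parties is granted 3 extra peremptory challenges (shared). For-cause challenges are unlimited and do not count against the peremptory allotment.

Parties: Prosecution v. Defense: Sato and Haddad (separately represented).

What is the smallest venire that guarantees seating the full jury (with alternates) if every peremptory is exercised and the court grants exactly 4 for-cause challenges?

39

Seats to fill: 8 + 4 alternates = 12.
Peremptories — Prosecution: 6 + 1×4 = 10; Defense: 6 + 1×4 + 3 = 13; total 23.
For-cause removals: 4.
Minimum venire: 12 + 23 + 4 = 39.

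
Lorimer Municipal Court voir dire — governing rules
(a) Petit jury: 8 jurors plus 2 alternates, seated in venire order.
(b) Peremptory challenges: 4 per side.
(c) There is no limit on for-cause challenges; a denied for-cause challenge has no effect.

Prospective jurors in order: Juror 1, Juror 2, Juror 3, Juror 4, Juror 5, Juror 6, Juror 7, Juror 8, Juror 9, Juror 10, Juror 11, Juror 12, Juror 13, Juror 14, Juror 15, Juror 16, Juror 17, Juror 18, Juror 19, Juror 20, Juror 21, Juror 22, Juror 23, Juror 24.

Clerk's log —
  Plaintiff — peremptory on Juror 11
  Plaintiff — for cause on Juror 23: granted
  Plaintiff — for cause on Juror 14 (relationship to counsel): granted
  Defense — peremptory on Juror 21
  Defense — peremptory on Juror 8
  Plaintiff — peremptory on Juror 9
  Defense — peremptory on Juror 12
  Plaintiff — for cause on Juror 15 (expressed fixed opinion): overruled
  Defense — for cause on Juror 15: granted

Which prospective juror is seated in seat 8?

Removed: #8, #9, #11, #12, #14, #15, #21, #23.
Seating in order: seats 1–8 → #1, #2, #3, #4, #5, #6, #7, #10; alternates → #13, #16.
So seat 8 is #10.

10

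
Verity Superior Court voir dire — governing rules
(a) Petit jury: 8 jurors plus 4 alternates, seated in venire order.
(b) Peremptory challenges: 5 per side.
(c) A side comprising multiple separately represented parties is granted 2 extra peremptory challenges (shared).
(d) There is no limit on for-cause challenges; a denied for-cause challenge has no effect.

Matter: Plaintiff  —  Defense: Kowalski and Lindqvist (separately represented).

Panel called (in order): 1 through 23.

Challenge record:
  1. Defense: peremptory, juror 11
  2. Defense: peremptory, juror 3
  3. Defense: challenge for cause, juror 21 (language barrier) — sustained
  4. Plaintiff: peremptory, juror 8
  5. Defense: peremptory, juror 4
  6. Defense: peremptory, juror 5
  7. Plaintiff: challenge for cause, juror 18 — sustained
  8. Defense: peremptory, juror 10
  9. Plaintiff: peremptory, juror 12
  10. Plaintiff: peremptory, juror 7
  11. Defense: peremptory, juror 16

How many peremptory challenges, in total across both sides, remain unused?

3

Plaintiff allotment: 5. Defense allotment: 5 base + 2 multi-party = 7.
Plaintiff peremptories used: #8, #12, #7 — 3 (the for-cause on #18 doesn't count).
Defense peremptories used: #11, #3, #4, #5, #10, #16 — 6 (the for-cause on #21 doesn't count).
Remaining: (5 − 3) + (7 − 6) = 3.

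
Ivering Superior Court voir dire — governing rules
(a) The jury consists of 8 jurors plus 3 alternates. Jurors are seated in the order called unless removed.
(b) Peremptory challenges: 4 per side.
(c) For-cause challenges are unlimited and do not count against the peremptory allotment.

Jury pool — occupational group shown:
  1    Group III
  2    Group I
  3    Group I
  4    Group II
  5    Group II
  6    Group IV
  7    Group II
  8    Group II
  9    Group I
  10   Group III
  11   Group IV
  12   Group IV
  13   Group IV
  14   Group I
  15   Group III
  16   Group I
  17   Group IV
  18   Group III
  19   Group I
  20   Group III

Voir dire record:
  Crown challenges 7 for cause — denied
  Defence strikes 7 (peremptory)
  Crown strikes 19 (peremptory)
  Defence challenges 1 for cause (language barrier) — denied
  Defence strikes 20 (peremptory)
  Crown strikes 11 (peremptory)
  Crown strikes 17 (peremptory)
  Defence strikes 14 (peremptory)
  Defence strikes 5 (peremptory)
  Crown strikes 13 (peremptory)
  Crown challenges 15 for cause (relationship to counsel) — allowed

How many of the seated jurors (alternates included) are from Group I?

Removed: #5, #7, #11, #13, #14, #15, #17, #19, #20.
Seated (11 incl. alternates): #1, #2, #3, #4, #6, #8, #9, #10, #12, #16, #18.
Of those, in Group I: #2, #3, #9, #16 → 4.

4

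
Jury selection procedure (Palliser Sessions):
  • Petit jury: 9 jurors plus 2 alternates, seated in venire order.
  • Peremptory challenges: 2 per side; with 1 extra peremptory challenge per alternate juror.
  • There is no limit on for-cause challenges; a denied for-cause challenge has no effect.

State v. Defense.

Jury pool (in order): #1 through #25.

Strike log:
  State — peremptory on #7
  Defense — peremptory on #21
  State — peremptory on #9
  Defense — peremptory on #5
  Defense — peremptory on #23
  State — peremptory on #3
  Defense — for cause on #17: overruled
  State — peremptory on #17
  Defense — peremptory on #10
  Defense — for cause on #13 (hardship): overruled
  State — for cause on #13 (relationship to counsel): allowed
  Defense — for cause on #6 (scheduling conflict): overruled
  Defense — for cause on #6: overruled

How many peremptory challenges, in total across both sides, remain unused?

0

State allotment: 2 base + 1 × 2 alternates = 4. Defense allotment: 2 base + 1 × 2 alternates = 4.
State peremptories used: #7, #9, #3, #17 — 4 (the for-cause on #13 doesn't count).
Defense peremptories used: #21, #5, #23, #10 — 4 (for-cause on #17, #13, #6, #6 don't count).
Remaining: (4 − 4) + (4 − 4) = 0.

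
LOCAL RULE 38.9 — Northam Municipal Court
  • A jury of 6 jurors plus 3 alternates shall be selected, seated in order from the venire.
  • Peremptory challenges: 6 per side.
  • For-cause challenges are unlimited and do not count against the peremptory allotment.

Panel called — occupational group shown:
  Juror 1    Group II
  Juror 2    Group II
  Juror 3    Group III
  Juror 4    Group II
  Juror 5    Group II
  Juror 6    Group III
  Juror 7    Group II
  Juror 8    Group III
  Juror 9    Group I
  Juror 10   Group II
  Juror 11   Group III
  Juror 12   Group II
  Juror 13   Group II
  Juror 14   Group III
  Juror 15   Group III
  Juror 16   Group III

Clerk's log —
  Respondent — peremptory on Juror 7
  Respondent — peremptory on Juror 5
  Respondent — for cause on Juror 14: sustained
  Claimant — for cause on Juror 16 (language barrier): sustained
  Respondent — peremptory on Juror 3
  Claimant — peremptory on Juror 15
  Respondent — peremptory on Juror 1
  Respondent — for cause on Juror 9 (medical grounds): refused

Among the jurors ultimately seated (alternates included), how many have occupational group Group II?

5

Removed: #1, #3, #5, #7, #14, #15, #16.
Seated (9 incl. alternates): #2, #4, #6, #8, #9, #10, #11, #12, #13.
Of those, in Group II: #2, #4, #10, #12, #13 → 5.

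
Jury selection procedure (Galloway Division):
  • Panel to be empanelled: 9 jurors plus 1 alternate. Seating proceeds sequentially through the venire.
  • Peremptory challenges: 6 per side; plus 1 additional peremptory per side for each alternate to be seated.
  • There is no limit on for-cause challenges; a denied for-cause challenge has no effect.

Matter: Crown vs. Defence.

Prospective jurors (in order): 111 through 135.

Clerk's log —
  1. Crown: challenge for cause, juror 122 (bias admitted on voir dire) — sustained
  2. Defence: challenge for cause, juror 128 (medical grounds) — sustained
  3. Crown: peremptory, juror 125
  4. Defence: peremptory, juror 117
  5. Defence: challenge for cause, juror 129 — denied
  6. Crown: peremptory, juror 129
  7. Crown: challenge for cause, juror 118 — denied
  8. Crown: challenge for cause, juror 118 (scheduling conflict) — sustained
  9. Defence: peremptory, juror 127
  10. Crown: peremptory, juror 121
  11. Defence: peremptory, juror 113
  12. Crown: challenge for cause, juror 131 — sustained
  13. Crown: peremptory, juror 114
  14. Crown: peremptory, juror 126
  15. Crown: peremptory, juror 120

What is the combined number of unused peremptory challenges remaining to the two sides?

5

Crown allotment: 6 base + 1 × 1 alternate = 7. Defence allotment: 6 base + 1 × 1 alternate = 7.
Crown peremptories used: #125, #129, #121, #114, #126, #120 — 6 (for-cause on #122, #118, #118, #131 don't count).
Defence peremptories used: #117, #127, #113 — 3 (for-cause on #128, #129 don't count).
Remaining: (7 − 6) + (7 − 3) = 5.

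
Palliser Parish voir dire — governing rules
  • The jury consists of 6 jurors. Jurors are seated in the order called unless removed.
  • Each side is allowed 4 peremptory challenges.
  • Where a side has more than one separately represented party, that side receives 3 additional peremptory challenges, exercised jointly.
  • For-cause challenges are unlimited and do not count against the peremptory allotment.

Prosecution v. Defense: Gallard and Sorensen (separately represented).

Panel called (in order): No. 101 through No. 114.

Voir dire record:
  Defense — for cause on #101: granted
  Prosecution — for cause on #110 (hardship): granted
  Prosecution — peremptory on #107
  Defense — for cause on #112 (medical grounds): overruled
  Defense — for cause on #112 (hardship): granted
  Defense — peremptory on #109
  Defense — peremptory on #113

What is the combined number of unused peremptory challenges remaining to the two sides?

8

Prosecution allotment: 4. Defense allotment: 4 base + 3 multi-party = 7.
Prosecution peremptories used: #107 — 1 (the for-cause on #110 doesn't count).
Defense peremptories used: #109, #113 — 2 (for-cause on #101, #112, #112 don't count).
Remaining: (4 − 1) + (7 − 2) = 8.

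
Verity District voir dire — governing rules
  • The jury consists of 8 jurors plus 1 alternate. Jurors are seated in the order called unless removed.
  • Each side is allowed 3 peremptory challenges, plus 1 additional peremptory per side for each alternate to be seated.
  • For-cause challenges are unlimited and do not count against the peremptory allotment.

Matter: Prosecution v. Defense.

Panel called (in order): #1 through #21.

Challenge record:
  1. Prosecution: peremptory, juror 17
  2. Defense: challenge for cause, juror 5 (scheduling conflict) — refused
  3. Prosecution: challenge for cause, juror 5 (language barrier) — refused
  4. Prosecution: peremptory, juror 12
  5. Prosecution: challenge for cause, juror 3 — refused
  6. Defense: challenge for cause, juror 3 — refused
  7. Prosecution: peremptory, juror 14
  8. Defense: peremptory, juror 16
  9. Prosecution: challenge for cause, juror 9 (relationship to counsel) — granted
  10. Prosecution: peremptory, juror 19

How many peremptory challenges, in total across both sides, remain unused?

3

Prosecution allotment: 3 base + 1 × 1 alternate = 4. Defense allotment: 3 base + 1 × 1 alternate = 4.
Prosecution peremptories used: #17, #12, #14, #19 — 4 (for-cause on #5, #3, #9 don't count).
Defense peremptories used: #16 — 1 (for-cause on #5, #3 don't count).
Remaining: (4 − 4) + (4 − 1) = 3.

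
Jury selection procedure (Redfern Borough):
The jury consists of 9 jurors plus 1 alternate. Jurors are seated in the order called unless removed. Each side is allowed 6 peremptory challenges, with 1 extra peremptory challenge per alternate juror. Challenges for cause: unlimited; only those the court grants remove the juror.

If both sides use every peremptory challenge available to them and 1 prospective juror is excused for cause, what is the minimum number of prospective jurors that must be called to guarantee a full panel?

Seats to fill: 9 + 1 alternates = 10.
Peremptories: 6 + 1×1 = 7 per side × 2 sides = 14.
For-cause removals: 1.
Minimum venire: 10 + 14 + 1 = 25.

25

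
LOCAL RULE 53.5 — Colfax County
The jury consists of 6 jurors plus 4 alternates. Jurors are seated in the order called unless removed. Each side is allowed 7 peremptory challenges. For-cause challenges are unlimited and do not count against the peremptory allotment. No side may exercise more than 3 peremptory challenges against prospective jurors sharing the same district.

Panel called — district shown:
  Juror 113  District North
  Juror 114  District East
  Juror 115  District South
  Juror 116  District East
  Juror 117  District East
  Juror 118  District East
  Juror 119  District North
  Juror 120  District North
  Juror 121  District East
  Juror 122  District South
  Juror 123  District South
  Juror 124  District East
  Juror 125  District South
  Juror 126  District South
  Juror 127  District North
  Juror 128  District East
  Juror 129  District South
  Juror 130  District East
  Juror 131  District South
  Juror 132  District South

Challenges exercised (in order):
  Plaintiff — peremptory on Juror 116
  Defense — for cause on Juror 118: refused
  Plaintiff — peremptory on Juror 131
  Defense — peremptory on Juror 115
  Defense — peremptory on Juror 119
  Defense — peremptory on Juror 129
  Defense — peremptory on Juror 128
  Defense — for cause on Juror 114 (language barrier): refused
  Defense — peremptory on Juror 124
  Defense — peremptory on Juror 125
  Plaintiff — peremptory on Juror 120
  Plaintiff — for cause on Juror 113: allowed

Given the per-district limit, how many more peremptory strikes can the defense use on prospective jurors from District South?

Defense peremptories so far: #115, #119, #129, #128, #124, #125 — 6 of 7 used, 1 left overall.
Against District South: #115, #129, #125 — 3 used; per-district cap 3 leaves 0.
Binding limit: min(1, 0) = 0.

0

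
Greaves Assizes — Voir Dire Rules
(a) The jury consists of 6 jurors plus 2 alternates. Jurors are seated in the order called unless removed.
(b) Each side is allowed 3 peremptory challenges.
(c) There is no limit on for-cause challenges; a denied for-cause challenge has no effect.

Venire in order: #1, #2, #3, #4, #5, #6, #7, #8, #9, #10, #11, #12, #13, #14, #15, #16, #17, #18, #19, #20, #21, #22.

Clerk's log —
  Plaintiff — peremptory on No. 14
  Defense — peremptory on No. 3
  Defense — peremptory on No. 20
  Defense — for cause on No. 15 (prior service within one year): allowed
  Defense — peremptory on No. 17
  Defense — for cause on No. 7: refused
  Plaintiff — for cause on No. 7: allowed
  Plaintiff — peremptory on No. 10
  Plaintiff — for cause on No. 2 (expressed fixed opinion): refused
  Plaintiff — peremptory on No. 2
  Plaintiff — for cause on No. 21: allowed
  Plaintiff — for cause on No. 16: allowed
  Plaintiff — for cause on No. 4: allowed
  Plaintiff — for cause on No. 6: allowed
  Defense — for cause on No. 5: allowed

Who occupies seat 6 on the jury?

Removed: #2, #3, #4, #5, #6, #7, #10, #14, #15, #16, #17, #20, #21.
Filling seats in venire order through position 6: #1, #8, #9, #11, #12, #13.
So seat 6 is #13.

13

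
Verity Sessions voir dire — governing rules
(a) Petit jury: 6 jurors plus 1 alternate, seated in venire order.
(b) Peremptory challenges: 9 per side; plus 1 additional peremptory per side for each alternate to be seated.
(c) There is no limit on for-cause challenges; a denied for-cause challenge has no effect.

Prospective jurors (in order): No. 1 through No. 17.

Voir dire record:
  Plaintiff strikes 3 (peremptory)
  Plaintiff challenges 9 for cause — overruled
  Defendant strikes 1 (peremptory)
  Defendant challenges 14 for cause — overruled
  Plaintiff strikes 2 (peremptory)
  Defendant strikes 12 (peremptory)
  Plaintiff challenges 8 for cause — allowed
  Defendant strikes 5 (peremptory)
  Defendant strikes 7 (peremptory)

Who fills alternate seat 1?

14

Removed: #1, #2, #3, #5, #7, #8, #12. (#9, #14 stay — for-cause denied.)
Seating in order: seats 1–6 → #4, #6, #9, #10, #11, #13; alternates → #14.
So alternate 1 is #14.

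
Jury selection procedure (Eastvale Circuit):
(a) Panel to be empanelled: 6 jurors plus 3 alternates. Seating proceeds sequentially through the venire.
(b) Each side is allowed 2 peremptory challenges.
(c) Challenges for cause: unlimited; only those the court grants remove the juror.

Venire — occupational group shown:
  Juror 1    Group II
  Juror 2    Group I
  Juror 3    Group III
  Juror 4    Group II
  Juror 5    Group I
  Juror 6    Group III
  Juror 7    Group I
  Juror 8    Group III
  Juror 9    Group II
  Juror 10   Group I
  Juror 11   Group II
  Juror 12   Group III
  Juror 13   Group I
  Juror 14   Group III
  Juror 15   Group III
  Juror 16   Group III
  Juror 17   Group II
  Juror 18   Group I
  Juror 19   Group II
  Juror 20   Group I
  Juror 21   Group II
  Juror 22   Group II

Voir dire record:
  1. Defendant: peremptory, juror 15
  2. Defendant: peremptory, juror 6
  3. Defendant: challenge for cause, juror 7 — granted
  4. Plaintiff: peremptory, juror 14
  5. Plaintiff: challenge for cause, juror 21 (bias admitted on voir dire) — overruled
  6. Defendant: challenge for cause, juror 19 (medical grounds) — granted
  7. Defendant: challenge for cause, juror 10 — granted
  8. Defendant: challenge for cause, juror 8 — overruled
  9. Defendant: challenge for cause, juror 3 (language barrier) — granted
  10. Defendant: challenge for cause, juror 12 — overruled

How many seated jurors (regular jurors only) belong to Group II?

3

Removed: #3, #6, #7, #10, #14, #15, #19.
Seated jurors 1–6: #1, #2, #4, #5, #8, #9 (alternates #11, #12, #13 not counted).
Of those, in Group II: #1, #4, #9 → 3.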